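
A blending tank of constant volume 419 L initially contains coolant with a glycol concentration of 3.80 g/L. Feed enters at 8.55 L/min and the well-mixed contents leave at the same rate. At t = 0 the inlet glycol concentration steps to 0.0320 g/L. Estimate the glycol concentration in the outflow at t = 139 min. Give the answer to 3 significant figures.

Species balance on the tank: V dC/dt = Q(C_in − C).
Rewrite as dC/dt + C/τ = C_in/τ, τ = V/Q = 49.006 min.
C approaches C_in exponentially: C(t) = C_in + (C₀ − C_in) e^(−t/τ).
C(139) = 0.0320 + (3.80 − 0.0320)·e^(−139/49.006) = 0.0320 + (3.7680)·0.058637 = 0.25294 g/L.

0.253 g/L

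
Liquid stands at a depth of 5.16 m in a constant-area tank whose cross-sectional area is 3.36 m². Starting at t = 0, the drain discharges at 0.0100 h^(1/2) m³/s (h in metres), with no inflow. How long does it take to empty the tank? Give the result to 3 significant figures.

A dh/dt = −Q_out = −0.0100 √h.
This is separable: 2 d(√h)/dt = −0.0100/A, so √h = √h₀ − (0.0100/(2A)) t.
Set h = 0: 2√h₀ = (0.0100/A) t_empty ⇒ t_empty = 2A√h₀/0.0100.
t_empty = 2·3.36·√5.16/0.0100 = 6.7200·2.2716/0.0100 = 1526.5 s.

1530 s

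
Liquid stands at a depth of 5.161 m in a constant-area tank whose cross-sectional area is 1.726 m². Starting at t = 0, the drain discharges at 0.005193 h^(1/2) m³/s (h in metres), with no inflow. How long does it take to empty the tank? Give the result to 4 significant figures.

1510 s

Accumulation of liquid (constant cross-section A): A dh/dt = −0.005193 √h.
∫ h^(−1/2) dh = −(0.005193/A) ∫ dt, giving 2√h = 2√h₀ − (0.005193/A) t.
Set h = 0: 2√h₀ = (0.005193/A) t_empty ⇒ t_empty = 2A√h₀/0.005193.
t_empty = 2·1.726·√5.161/0.005193 = 3.45200·2.27178/0.005193 = 1510.15 s.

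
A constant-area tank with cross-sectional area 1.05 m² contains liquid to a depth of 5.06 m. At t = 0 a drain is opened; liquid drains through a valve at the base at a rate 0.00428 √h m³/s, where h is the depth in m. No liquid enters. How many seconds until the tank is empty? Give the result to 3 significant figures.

A dh/dt = −Q_out = −0.00428 √h.
∫ h^(−1/2) dh = −(0.00428/A) ∫ dt, giving 2√h = 2√h₀ − (0.00428/A) t.
Set h = 0: 2√h₀ = (0.00428/A) t_empty ⇒ t_empty = 2A√h₀/0.00428.
t_empty = 2·1.05·√5.06/0.00428 = 2.1000·2.2494/0.00428 = 1103.7 s.

1100 s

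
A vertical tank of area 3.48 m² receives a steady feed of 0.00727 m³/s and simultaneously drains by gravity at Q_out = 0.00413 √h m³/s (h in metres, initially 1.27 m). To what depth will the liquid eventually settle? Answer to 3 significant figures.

3.10 m

Accumulation of liquid (constant cross-section A): A dh/dt = Q_in − 0.00413 √h. At steady state dh/dt = 0:
Q_in = 0.00413 √h_ss ⇒ √h_ss = 0.00727/0.00413 = 1.7603.
h_ss = 1.7603² = 3.0986 m. (Since h₀ = 1.27 m < h_ss, the level will rise toward this value.)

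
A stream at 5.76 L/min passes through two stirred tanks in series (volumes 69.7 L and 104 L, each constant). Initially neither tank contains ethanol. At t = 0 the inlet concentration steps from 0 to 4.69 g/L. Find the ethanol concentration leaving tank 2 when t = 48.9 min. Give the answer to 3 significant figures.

3.91 g/L

Time constants: τᵢ = Vᵢ/Q for each well-mixed tank.
τ₁ = 69.7/5.76 = 12.101 min; τ₂ = 104/5.76 = 18.056 min.
Tank 1: C₁ = C_in(1 − e^(−t/τ₁)). Tank 2 (τ₁ ≠ τ₂): C₂ = C_in[1 − (τ₁ e^(−t/τ₁) − τ₂ e^(−t/τ₂))/(τ₁ − τ₂)].
At t = 48.9: e^(−t/τ₁) = 0.017578, e^(−t/τ₂) = 0.066650.
C₂ = 4.69·[1 − (12.101·0.017578 − 18.056·0.066650)/(-5.9549)] = 4.69·0.83363 = 3.9097 g/L.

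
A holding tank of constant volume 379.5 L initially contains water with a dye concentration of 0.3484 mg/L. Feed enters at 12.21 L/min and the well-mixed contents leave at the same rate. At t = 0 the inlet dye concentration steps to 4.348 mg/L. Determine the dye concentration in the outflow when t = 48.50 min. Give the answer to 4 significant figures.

Accumulation = in − out for the solute gives V dC/dt = Q(C_in − C).
So dC/dt = (C_in − C)/τ with τ = V/Q = 379.5/12.21 = 31.0811 min.
C approaches C_in exponentially: C(t) = C_in + (C₀ − C_in) e^(−t/τ).
C(48.50) = 4.348 + (0.3484 − 4.348)·e^(−48.50/31.0811) = 4.348 + (-3.99960)·0.210045 = 3.50791 mg/L.

3.508 mg/L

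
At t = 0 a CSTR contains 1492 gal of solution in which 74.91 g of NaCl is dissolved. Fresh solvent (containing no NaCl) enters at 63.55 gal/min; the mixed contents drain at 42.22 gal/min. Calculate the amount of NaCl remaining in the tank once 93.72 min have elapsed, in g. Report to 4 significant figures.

13.92 g

Total volume: dV/dt = Q_in − Q_out = 21.3300 gal/min, so V(t) = 1492 + 21.3300 t and V(93.72) = 3491.05 gal.
Species balance (pure solvent in): dm/dt = −Q_out · m/V(t).
Separate: dm/m = −Q_out dt/V(t) ⇒ ln(m/m₀) = −(Q_out/(Q_in−Q_out)) ln(V/V₀).
m = m₀ (V₀/V)^(Q_out/(Q_in−Q_out)) = 74.91 × (1492/3491.05)^(1.97937) = 13.9246 g.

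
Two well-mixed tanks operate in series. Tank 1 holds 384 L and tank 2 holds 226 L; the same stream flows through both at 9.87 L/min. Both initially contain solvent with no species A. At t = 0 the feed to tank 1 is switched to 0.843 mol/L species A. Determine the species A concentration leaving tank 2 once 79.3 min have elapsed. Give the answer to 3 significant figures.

0.614 mol/L

Each tank obeys Vᵢ dCᵢ/dt = Q(Cᵢ₋₁ − Cᵢ), so τᵢ = Vᵢ/Q.
τ₁ = 384/9.87 = 38.906 min; τ₂ = 226/9.87 = 22.898 min.
Tank 1: C₁ = C_in(1 − e^(−t/τ₁)). Tank 2 (τ₁ ≠ τ₂): C₂ = C_in[1 − (τ₁ e^(−t/τ₁) − τ₂ e^(−t/τ₂))/(τ₁ − τ₂)].
At t = 79.3: e^(−t/τ₁) = 0.13026, e^(−t/τ₂) = 0.031328.
C₂ = 0.843·[1 − (38.906·0.13026 − 22.898·0.031328)/(16.008)] = 0.843·0.72824 = 0.61391 mol/L.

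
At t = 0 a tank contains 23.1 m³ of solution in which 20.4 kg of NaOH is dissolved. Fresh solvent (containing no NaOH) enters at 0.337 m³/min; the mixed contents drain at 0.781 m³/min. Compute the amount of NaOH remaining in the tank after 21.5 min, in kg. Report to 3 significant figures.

7.99 kg

Let m(t) be the amount of NaOH. Volume: V(t) = V₀ + (Q_in − Q_out) t = 23.1 − 0.44400 t; V(21.5) = 13.554 m³.
No NaOH enters, so dm/dt = −Q_out · (m/V).
Separate: dm/m = −Q_out dt/V(t) ⇒ ln(m/m₀) = −(Q_out/(Q_in−Q_out)) ln(V/V₀).
m = m₀ (V₀/V)^(Q_out/(Q_in−Q_out)) = 20.4 × (23.1/13.554)^(-1.7590) = 7.9862 kg.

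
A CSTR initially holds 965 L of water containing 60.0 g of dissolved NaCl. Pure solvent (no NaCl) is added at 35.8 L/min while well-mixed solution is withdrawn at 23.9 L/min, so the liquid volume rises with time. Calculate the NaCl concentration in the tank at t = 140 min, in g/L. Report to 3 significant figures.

0.00304 g/L

Let m(t) be the amount of NaCl. Volume: V(t) = V₀ + (Q_in − Q_out) t = 965 + 11.900 t; V(140) = 2631.0 L.
Species balance (pure solvent in): dm/dt = −Q_out · m/V(t).
Separate: dm/m = −Q_out dt/V(t) ⇒ ln(m/m₀) = −(Q_out/(Q_in−Q_out)) ln(V/V₀).
m = m₀ (V₀/V)^(Q_out/(Q_in−Q_out)) = 60.0 × (965/2631.0)^(2.0084) = 8.0039 g.
C = m/V = 8.0039/2631.0 = 0.0030422 g/L.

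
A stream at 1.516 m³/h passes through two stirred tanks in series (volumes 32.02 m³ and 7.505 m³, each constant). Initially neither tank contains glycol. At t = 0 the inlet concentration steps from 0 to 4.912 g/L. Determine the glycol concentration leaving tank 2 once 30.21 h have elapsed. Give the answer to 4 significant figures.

Each tank obeys Vᵢ dCᵢ/dt = Q(Cᵢ₋₁ − Cᵢ), so τᵢ = Vᵢ/Q.
τ₁ = 32.02/1.516 = 21.1214 h; τ₂ = 7.505/1.516 = 4.95053 h.
Solving the cascade with C₁(0)=C₂(0)=0 gives C₂(t) = C_in[1 − (τ₁ e^(−t/τ₁) − τ₂ e^(−t/τ₂))/(τ₁ − τ₂)].
At t = 30.21: e^(−t/τ₁) = 0.239236, e^(−t/τ₂) = 0.00223754.
C₂ = 4.912·[1 − (21.1214·0.239236 − 4.95053·0.00223754)/(16.1708)] = 4.912·0.688210 = 3.38049 g/L.

3.380 g/L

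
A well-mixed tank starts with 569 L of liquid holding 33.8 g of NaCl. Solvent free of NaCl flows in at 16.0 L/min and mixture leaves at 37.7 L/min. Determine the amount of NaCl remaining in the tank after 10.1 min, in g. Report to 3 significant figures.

14.5 g

Total volume: dV/dt = Q_in − Q_out = -21.700 L/min, so V(t) = 569 − 21.700 t and V(10.1) = 349.83 L.
Species balance (pure solvent in): dm/dt = −Q_out · m/V(t).
Separate: dm/m = −Q_out dt/V(t) ⇒ ln(m/m₀) = −(Q_out/(Q_in−Q_out)) ln(V/V₀).
m = m₀ (V₀/V)^(Q_out/(Q_in−Q_out)) = 33.8 × (569/349.83)^(-1.7373) = 14.518 g.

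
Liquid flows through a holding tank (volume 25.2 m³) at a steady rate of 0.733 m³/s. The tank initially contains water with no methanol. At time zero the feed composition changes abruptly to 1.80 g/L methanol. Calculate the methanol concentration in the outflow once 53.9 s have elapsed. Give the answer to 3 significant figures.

Accumulation = in − out for the solute gives V dC/dt = Q(C_in − C).
Time constant τ = V/Q = 25.2/0.733 = 34.379 s.
Integrating: C(t) = C_in + (C₀ − C_in) e^(−t/τ).
C(53.9) = 1.80 + (0 − 1.80)·e^(−53.9/34.379) = 1.80 + (-1.8000)·0.20850 = 1.4247 g/L.

1.42 g/L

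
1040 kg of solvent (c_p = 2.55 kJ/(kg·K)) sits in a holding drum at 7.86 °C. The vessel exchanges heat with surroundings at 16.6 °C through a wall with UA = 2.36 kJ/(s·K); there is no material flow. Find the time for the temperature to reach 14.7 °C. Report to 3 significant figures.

1710 s

M c_p dT/dt = −UA(T − T_amb).
τ = M c_p/UA = 1123.7 s; T_ss = T_amb = 16.600 °C.
T(t) = T_ss + (T₀ − T_ss)e^(−t/τ); set T = 14.7:
t = −τ ln[(T − T_ss)/(T₀ − T_ss)] = −1123.7 · ln(0.21739) = 1714.9 s.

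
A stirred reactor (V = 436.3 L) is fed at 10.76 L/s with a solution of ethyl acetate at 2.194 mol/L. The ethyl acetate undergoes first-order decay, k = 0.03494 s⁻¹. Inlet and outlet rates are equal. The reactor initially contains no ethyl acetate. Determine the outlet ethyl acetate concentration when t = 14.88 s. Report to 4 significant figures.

0.5339 mol/L

Accumulation = in − out − consumed: V dC/dt = Q C_in − Q C − k V C.
dC/dt = (Q/V) C_in − (Q/V + k) C; effective rate a = Q/V + k = 0.0246619 + 0.03494 = 0.0596019 s⁻¹.
C_ss = Q C_in/(Q + kV) = 0.907828 mol/L; C(t) = C_ss + (C₀ − C_ss) e^(−a t).
C(14.88) = 0.907828 + (-0.907828)·e^(−0.0596019·14.88) = 0.907828 + (-0.907828)·0.411940 = 0.533857 mol/L.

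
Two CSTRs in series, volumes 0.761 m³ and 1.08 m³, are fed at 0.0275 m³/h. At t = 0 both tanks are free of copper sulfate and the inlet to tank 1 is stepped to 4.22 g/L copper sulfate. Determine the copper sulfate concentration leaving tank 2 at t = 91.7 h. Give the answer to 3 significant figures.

Species balance on tank i: dCᵢ/dt = (Cᵢ₋₁ − Cᵢ)/τᵢ with τᵢ = Vᵢ/Q.
τ₁ = 0.761/0.0275 = 27.673 h; τ₂ = 1.08/0.0275 = 39.273 h.
Solving the cascade with C₁(0)=C₂(0)=0 gives C₂(t) = C_in[1 − (τ₁ e^(−t/τ₁) − τ₂ e^(−t/τ₂))/(τ₁ − τ₂)].
At t = 91.7: e^(−t/τ₁) = 0.036380, e^(−t/τ₂) = 0.096815.
C₂ = 4.22·[1 − (27.673·0.036380 − 39.273·0.096815)/(-11.600)] = 4.22·0.75901 = 3.2030 g/L.

3.20 g/L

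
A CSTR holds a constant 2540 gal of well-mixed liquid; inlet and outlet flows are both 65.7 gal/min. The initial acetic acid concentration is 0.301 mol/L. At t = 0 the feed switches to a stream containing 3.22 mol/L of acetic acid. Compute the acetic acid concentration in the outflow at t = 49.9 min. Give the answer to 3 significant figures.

2.42 mol/L

Transient balance on the dissolved component: V dC/dt = Q(C_in − C).
Time constant τ = V/Q = 2540/65.7 = 38.661 min.
Solution: C(t) = C_in + (C₀ − C_in) e^(−t/τ).
C(49.9) = 3.22 + (0.301 − 3.22)·e^(−49.9/38.661) = 3.22 + (-2.9190)·0.27507 = 2.4171 mol/L.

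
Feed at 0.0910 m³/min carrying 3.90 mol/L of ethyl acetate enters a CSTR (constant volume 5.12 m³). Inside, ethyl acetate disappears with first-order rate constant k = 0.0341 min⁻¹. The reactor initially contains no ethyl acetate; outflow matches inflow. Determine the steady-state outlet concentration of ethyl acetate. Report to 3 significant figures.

1.34 mol/L

Accumulation = in − out − consumed: V dC/dt = Q C_in − Q C − k V C.
At steady state: 0 = Q C_in − (Q + kV) C_ss, so C_ss = Q C_in/(Q + kV).
C_ss = 0.0910·3.90/(0.0910 + 0.0341·5.12) = 0.35490/0.26559 = 1.3363 mol/L.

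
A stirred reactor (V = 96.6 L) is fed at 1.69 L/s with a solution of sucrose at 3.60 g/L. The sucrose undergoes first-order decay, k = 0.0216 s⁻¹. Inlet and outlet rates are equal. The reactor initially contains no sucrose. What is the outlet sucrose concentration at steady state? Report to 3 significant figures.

V dC/dt = Q(C_in − C) − k V C.
Steady state (dC/dt = 0): C_ss = Q C_in/(Q + kV) = C_in/(1 + kV/Q).
C_ss = 1.69·3.60/(1.69 + 0.0216·96.6) = 6.0840/3.7766 = 1.6110 g/L.

1.61 g/L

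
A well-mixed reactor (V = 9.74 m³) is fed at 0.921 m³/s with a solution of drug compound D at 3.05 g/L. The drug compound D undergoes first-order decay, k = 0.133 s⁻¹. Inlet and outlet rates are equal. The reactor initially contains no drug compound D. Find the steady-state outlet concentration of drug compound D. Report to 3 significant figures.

Species balance: V dC/dt = Q C_in − Q C − k V C.
At steady state: 0 = Q C_in − (Q + kV) C_ss, so C_ss = Q C_in/(Q + kV).
C_ss = 0.921·3.05/(0.921 + 0.133·9.74) = 2.8091/2.2164 = 1.2674 g/L.

1.27 g/L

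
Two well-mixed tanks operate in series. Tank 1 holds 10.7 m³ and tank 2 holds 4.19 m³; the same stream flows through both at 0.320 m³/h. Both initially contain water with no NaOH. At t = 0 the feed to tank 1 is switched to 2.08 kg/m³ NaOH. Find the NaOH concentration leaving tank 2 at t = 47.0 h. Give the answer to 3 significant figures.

Time constants: τᵢ = Vᵢ/Q for each well-mixed tank.
τ₁ = 10.7/0.320 = 33.438 h; τ₂ = 4.19/0.320 = 13.094 h.
Solving the cascade with C₁(0)=C₂(0)=0 gives C₂(t) = C_in[1 − (τ₁ e^(−t/τ₁) − τ₂ e^(−t/τ₂))/(τ₁ − τ₂)].
At t = 47.0: e^(−t/τ₁) = 0.24522, e^(−t/τ₂) = 0.027612.
C₂ = 2.08·[1 − (33.438·0.24522 − 13.094·0.027612)/(20.344)] = 2.08·0.61473 = 1.2786 kg/m³.

1.28 kg/m³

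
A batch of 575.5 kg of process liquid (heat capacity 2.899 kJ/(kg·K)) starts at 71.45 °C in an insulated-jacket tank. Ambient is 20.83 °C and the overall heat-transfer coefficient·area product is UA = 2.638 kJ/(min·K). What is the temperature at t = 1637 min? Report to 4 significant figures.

M c_p dT/dt = −UA(T − T_amb).
dT/dt = (T_ss − T)/τ with T_ss = T_amb = 20.8300 °C, τ = M c_p/UA = 575.5·2.899/2.638 = 632.439 min.
This is linear first-order; T(t) = T_ss + (T₀ − T_ss) e^(−t/τ).
T(1637) = 20.8300 + (50.6200)·0.0751408 = 24.6336 °C.

24.63 °C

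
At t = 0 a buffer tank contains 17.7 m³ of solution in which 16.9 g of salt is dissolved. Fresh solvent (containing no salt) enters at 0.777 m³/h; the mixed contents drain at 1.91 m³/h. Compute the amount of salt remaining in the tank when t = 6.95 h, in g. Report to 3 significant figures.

Total volume: dV/dt = Q_in − Q_out = -1.1330 m³/h, so V(t) = 17.7 − 1.1330 t and V(6.95) = 9.8256 m³.
No salt enters, so dm/dt = −Q_out · (m/V).
Separate: dm/m = −Q_out dt/V(t) ⇒ ln(m/m₀) = −(Q_out/(Q_in−Q_out)) ln(V/V₀).
m = m₀ (V₀/V)^(Q_out/(Q_in−Q_out)) = 16.9 × (17.7/9.8256)^(-1.6858) = 6.2658 g.

6.27 g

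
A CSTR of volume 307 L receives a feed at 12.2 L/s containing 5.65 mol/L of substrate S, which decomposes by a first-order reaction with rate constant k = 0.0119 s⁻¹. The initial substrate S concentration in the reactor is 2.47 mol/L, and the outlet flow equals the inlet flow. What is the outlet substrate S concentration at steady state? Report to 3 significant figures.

V dC/dt = Q(C_in − C) − k V C.
At steady state: 0 = Q C_in − (Q + kV) C_ss, so C_ss = Q C_in/(Q + kV).
C_ss = 12.2·5.65/(12.2 + 0.0119·307) = 68.930/15.853 = 4.3480 mol/L.

4.35 mol/L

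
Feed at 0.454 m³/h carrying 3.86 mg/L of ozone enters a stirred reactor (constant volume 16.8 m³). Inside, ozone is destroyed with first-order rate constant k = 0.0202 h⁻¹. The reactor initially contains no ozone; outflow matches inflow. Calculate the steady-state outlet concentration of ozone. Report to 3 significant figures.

2.21 mg/L

V dC/dt = Q(C_in − C) − k V C.
Steady state (dC/dt = 0): C_ss = Q C_in/(Q + kV) = C_in/(1 + kV/Q).
C_ss = 0.454·3.86/(0.454 + 0.0202·16.8) = 1.7524/0.79336 = 2.2089 mg/L.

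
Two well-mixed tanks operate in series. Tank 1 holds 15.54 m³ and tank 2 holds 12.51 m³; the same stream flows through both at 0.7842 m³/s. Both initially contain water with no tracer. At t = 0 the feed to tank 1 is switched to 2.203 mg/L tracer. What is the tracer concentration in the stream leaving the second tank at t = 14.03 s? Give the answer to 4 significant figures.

Each tank obeys Vᵢ dCᵢ/dt = Q(Cᵢ₋₁ − Cᵢ), so τᵢ = Vᵢ/Q.
τ₁ = 15.54/0.7842 = 19.8164 s; τ₂ = 12.51/0.7842 = 15.9526 s.
Tank 1: C₁ = C_in(1 − e^(−t/τ₁)). Tank 2 (τ₁ ≠ τ₂): C₂ = C_in[1 − (τ₁ e^(−t/τ₁) − τ₂ e^(−t/τ₂))/(τ₁ − τ₂)].
At t = 14.03: e^(−t/τ₁) = 0.492628, e^(−t/τ₂) = 0.414998.
C₂ = 2.203·[1 − (19.8164·0.492628 − 15.9526·0.414998)/(3.86381)] = 2.203·0.186857 = 0.411646 mg/L.

0.4116 mg/L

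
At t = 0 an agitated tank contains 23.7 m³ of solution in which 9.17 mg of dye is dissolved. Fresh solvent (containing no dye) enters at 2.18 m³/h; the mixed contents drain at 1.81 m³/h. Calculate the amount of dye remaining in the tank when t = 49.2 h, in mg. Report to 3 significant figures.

Total volume: dV/dt = Q_in − Q_out = 0.37000 m³/h, so V(t) = 23.7 + 0.37000 t and V(49.2) = 41.904 m³.
Solute balance: dm/dt = 0 − Q_out C = −Q_out m/V(t).
dm/m = −Q_out dt/(V₀ + 0.37000 t); integrating gives ln(m/m₀) = −(Q_out/(Q_in−Q_out)) ln(V/V₀).
m = m₀ (V₀/V)^(Q_out/(Q_in−Q_out)) = 9.17 × (23.7/41.904)^(4.8919) = 0.56441 mg.

0.564 mg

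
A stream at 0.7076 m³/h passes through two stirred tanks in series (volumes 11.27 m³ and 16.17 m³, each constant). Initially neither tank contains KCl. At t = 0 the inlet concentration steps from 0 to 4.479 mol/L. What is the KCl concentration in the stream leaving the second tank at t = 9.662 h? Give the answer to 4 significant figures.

0.4109 mol/L

Time constants: τᵢ = Vᵢ/Q for each well-mixed tank.
τ₁ = 11.27/0.7076 = 15.9271 h; τ₂ = 16.17/0.7076 = 22.8519 h.
Tank 1: C₁ = C_in(1 − e^(−t/τ₁)). Tank 2 (τ₁ ≠ τ₂): C₂ = C_in[1 − (τ₁ e^(−t/τ₁) − τ₂ e^(−t/τ₂))/(τ₁ − τ₂)].
At t = 9.662: e^(−t/τ₁) = 0.545180, e^(−t/τ₂) = 0.655203.
C₂ = 4.479·[1 − (15.9271·0.545180 − 22.8519·0.655203)/(-6.92482)] = 4.479·0.0917421 = 0.410913 mol/L.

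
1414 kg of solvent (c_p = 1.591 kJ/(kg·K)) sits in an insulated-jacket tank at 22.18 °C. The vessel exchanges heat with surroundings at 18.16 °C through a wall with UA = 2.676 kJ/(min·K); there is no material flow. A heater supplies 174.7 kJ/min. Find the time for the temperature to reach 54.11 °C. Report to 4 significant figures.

619.1 min

M c_p dT/dt = −UA(T − T_amb) + Q̇.
τ = M c_p/UA = 840.685 min; T_ss = T_amb + Q̇/UA = 18.16 + 174.7/2.676 = 83.4440 °C.
T(t) = T_ss + (T₀ − T_ss)e^(−t/τ); set T = 54.11:
t = −τ ln[(T − T_ss)/(T₀ − T_ss)] = −840.685 · ln(0.478813) = 619.119 min.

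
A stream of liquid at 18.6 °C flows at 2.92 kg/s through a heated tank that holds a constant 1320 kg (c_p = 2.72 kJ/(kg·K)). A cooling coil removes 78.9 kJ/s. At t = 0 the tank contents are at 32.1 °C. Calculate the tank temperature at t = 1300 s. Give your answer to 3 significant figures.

9.99 °C

First-law balance (no shaft work): M c_p dT/dt = ṁ c_p (T_in − T) − 78.9.
Rearrange: dT/dt = (T_ss − T)/τ with τ = M/ṁ = 452.05 s and T_ss = T_in − Q̇/(ṁ c_p) = 8.6660 °C.
This is linear first-order; T(t) = T_ss + (T₀ − T_ss) e^(−t/τ).
T(1300) = 8.6660 + (23.434)·e^(−1300/452.05) = 8.6660 + (23.434)·0.056373 = 9.9870 °C.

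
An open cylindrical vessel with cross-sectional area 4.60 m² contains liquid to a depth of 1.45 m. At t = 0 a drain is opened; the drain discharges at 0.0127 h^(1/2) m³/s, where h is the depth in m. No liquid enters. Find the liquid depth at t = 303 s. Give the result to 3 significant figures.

0.618 m

Volume balance on the tank: A dh/dt = −0.0127 √h.
This is separable: 2 d(√h)/dt = −0.0127/A, so √h = √h₀ − (0.0127/(2A)) t.
√h = √1.45 − 0.0127·303/(2·4.60) = 1.2042 − 0.41827 = 0.78589.
h = 0.78589² = 0.61762 m.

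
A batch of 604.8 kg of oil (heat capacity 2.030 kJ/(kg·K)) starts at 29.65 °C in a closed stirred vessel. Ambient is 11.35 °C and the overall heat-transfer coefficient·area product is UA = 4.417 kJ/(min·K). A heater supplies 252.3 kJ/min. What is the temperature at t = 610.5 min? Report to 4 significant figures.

64.15 °C

Energy balance: M c_p dT/dt = −UA(T − T_amb) + Q̇.
dT/dt = (T_ss − T)/τ with T_ss = T_amb + Q̇/UA = 11.35 + 252.3/4.417 = 68.4702 °C, τ = M c_p/UA = 604.8·2.030/4.417 = 277.959 min.
T approaches T_ss exponentially: T(t) = T_ss + (T₀ − T_ss) e^(−t/τ).
T(610.5) = 68.4702 + (-38.8202)·0.111206 = 64.1532 °C.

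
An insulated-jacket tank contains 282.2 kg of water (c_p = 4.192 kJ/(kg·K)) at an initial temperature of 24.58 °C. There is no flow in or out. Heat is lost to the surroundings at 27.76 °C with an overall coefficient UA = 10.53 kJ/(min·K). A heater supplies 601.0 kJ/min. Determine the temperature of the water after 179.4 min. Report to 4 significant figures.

72.63 °C

M c_p dT/dt = −UA(T − T_amb) + Q̇.
dT/dt = (T_ss − T)/τ with T_ss = T_amb + Q̇/UA = 27.76 + 601.0/10.53 = 84.8350 °C, τ = M c_p/UA = 282.2·4.192/10.53 = 112.344 min.
Solution: T(t) = T_ss + (T₀ − T_ss) e^(−t/τ).
T(179.4) = 84.8350 + (-60.2550)·0.202527 = 72.6317 °C.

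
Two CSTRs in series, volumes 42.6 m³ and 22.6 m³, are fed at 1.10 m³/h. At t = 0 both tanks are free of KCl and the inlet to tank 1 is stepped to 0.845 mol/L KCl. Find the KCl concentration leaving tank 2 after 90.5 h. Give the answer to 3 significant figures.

Species balance on tank i: dCᵢ/dt = (Cᵢ₋₁ − Cᵢ)/τᵢ with τᵢ = Vᵢ/Q.
τ₁ = 42.6/1.10 = 38.727 h; τ₂ = 22.6/1.10 = 20.545 h.
Tank 1: C₁ = C_in(1 − e^(−t/τ₁)). Tank 2 (τ₁ ≠ τ₂): C₂ = C_in[1 − (τ₁ e^(−t/τ₁) − τ₂ e^(−t/τ₂))/(τ₁ − τ₂)].
At t = 90.5: e^(−t/τ₁) = 0.096631, e^(−t/τ₂) = 0.012218.
C₂ = 0.845·[1 − (38.727·0.096631 − 20.545·0.012218)/(18.182)] = 0.845·0.80798 = 0.68274 mol/L.

0.683 mol/L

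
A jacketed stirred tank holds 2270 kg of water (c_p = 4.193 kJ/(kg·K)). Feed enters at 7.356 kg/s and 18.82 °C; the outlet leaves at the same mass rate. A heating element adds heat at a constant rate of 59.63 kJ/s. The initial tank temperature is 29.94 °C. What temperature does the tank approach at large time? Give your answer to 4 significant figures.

20.75 °C

Unsteady energy balance on the tank contents: M c_p dT/dt = ṁ c_p (T_in − T) + 59.63.
At steady state dT/dt = 0 ⇒ T_ss = T_in + Q̇/(ṁ c_p) = 18.82 + 59.63/(7.356·4.193) = 20.7533 °C.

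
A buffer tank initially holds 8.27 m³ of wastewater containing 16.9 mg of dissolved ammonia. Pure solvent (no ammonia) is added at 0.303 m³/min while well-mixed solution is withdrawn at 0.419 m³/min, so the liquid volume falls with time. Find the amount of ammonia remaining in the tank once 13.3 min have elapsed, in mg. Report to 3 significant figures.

Total volume: dV/dt = Q_in − Q_out = -0.11600 m³/min, so V(t) = 8.27 − 0.11600 t and V(13.3) = 6.7272 m³.
No ammonia enters, so dm/dt = −Q_out · (m/V).
Separate: dm/m = −Q_out dt/V(t) ⇒ ln(m/m₀) = −(Q_out/(Q_in−Q_out)) ln(V/V₀).
m = m₀ (V₀/V)^(Q_out/(Q_in−Q_out)) = 16.9 × (8.27/6.7272)^(-3.6121) = 8.0166 mg.

8.02 mg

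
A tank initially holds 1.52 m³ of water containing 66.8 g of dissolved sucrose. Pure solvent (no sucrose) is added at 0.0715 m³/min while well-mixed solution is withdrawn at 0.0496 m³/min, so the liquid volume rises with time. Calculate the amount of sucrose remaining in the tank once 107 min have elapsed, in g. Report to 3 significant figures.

8.08 g

Let m(t) be the amount of sucrose. Volume: V(t) = V₀ + (Q_in − Q_out) t = 1.52 + 0.021900 t; V(107) = 3.8633 m³.
Solute balance: dm/dt = 0 − Q_out C = −Q_out m/V(t).
dm/m = −Q_out dt/(V₀ + 0.021900 t); integrating gives ln(m/m₀) = −(Q_out/(Q_in−Q_out)) ln(V/V₀).
m = m₀ (V₀/V)^(Q_out/(Q_in−Q_out)) = 66.8 × (1.52/3.8633)^(2.2648) = 8.0771 g.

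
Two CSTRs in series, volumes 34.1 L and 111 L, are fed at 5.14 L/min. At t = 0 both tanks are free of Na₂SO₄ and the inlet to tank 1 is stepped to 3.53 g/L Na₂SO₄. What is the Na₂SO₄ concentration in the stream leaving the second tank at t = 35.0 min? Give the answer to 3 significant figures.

Time constants: τᵢ = Vᵢ/Q for each well-mixed tank.
τ₁ = 34.1/5.14 = 6.6342 min; τ₂ = 111/5.14 = 21.595 min.
Tank 1: C₁ = C_in(1 − e^(−t/τ₁)). Tank 2 (τ₁ ≠ τ₂): C₂ = C_in[1 − (τ₁ e^(−t/τ₁) − τ₂ e^(−t/τ₂))/(τ₁ − τ₂)].
At t = 35.0: e^(−t/τ₁) = 0.0051146, e^(−t/τ₂) = 0.19776.
C₂ = 3.53·[1 − (6.6342·0.0051146 − 21.595·0.19776)/(-14.961)] = 3.53·0.71682 = 2.5304 g/L.

2.53 g/L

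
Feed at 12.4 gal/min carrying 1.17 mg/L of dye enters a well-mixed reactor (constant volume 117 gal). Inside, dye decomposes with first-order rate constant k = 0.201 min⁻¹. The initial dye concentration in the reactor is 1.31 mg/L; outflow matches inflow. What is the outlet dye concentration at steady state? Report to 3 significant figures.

0.404 mg/L

Species balance: V dC/dt = Q C_in − Q C − k V C.
Steady state (dC/dt = 0): C_ss = Q C_in/(Q + kV) = C_in/(1 + kV/Q).
C_ss = 12.4·1.17/(12.4 + 0.201·117) = 14.508/35.917 = 0.40393 mg/L.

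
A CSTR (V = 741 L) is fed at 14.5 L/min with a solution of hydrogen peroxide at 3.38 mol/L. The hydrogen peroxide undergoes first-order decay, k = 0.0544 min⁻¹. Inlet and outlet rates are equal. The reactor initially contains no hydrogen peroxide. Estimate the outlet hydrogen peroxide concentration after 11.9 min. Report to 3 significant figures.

Accumulation = in − out − consumed: V dC/dt = Q C_in − Q C − k V C.
dC/dt = (Q/V) C_in − (Q/V + k) C; effective rate a = Q/V + k = 0.019568 + 0.0544 = 0.073968 min⁻¹.
C_ss = Q C_in/(Q + kV) = 0.89417 mol/L; C(t) = C_ss + (C₀ − C_ss) e^(−a t).
C(11.9) = 0.89417 + (-0.89417)·e^(−0.073968·11.9) = 0.89417 + (-0.89417)·0.41469 = 0.52337 mol/L.

0.523 mol/L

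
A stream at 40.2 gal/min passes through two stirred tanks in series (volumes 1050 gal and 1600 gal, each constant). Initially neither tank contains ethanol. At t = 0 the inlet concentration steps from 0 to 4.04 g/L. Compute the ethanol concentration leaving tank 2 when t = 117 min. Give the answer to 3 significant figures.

Time constants: τᵢ = Vᵢ/Q for each well-mixed tank.
τ₁ = 1050/40.2 = 26.119 min; τ₂ = 1600/40.2 = 39.801 min.
Tank 1: C₁ = C_in(1 − e^(−t/τ₁)). Tank 2 (τ₁ ≠ τ₂): C₂ = C_in[1 − (τ₁ e^(−t/τ₁) − τ₂ e^(−t/τ₂))/(τ₁ − τ₂)].
At t = 117: e^(−t/τ₁) = 0.011340, e^(−t/τ₂) = 0.052886.
C₂ = 4.04·[1 − (26.119·0.011340 − 39.801·0.052886)/(-13.682)] = 4.04·0.86780 = 3.5059 g/L.

3.51 g/L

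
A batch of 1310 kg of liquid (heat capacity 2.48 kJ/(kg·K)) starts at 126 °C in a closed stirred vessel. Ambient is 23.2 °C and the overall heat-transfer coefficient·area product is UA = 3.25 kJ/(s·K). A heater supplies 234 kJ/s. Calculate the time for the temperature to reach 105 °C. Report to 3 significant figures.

1140 s

Lumped-capacitance energy balance: M c_p dT/dt = UA(T_amb − T) + Q̇.
τ = M c_p/UA = 999.63 s; T_ss = T_amb + Q̇/UA = 23.2 + 234/3.25 = 95.200 °C.
T(t) = T_ss + (T₀ − T_ss)e^(−t/τ); set T = 105:
t = −τ ln[(T − T_ss)/(T₀ − T_ss)] = −999.63 · ln(0.31818) = 1144.7 s.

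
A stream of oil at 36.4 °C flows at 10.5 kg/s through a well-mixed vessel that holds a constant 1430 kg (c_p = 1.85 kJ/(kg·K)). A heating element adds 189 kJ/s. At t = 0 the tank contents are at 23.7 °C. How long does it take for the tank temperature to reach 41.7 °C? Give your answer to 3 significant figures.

221 s

M c_p dT/dt = ṁ c_p (T_in − T) + Q̇.
τ = M/ṁ = 136.19 s; T_ss = T_in + Q̇/(ṁ c_p) = 46.130 °C.
T(t) = T_ss + (T₀ − T_ss) e^(−t/τ). Set T = 41.7:
e^(−t/τ) = (41.7 − 46.130)/(23.7 − 46.130) = 0.19749
t = −136.19 · ln(0.19749) = 220.91 s.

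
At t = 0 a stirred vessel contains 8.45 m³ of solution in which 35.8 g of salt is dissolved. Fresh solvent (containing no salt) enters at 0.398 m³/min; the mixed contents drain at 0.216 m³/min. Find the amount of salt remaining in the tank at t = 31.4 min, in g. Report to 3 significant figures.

Let m(t) be the amount of salt. Volume: V(t) = V₀ + (Q_in − Q_out) t = 8.45 + 0.18200 t; V(31.4) = 14.165 m³.
Solute balance: dm/dt = 0 − Q_out C = −Q_out m/V(t).
dm/m = −Q_out dt/(V₀ + 0.18200 t); integrating gives ln(m/m₀) = −(Q_out/(Q_in−Q_out)) ln(V/V₀).
m = m₀ (V₀/V)^(Q_out/(Q_in−Q_out)) = 35.8 × (8.45/14.165)^(1.1868) = 19.392 g.

19.4 g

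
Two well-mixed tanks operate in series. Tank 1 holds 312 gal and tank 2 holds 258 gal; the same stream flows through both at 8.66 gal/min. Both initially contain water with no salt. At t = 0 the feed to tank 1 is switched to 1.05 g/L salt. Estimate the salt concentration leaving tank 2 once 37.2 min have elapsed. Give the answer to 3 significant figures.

Each tank obeys Vᵢ dCᵢ/dt = Q(Cᵢ₋₁ − Cᵢ), so τᵢ = Vᵢ/Q.
τ₁ = 312/8.66 = 36.028 min; τ₂ = 258/8.66 = 29.792 min.
Solving the cascade with C₁(0)=C₂(0)=0 gives C₂(t) = C_in[1 − (τ₁ e^(−t/τ₁) − τ₂ e^(−t/τ₂))/(τ₁ − τ₂)].
At t = 37.2: e^(−t/τ₁) = 0.35610, e^(−t/τ₂) = 0.28689.
C₂ = 1.05·[1 − (36.028·0.35610 − 29.792·0.28689)/(6.2356)] = 1.05·0.31323 = 0.32889 g/L.

0.329 g/L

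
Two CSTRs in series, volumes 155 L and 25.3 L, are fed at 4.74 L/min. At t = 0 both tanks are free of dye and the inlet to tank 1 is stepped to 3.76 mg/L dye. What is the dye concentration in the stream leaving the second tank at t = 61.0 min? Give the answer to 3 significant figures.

3.06 mg/L

Each tank obeys Vᵢ dCᵢ/dt = Q(Cᵢ₋₁ − Cᵢ), so τᵢ = Vᵢ/Q.
τ₁ = 155/4.74 = 32.700 min; τ₂ = 25.3/4.74 = 5.3376 min.
Tank 1: C₁ = C_in(1 − e^(−t/τ₁)). Tank 2 (τ₁ ≠ τ₂): C₂ = C_in[1 − (τ₁ e^(−t/τ₁) − τ₂ e^(−t/τ₂))/(τ₁ − τ₂)].
At t = 61.0: e^(−t/τ₁) = 0.15483, e^(−t/τ₂) = 1.0881e-05.
C₂ = 3.76·[1 − (32.700·0.15483 − 5.3376·1.0881e-05)/(27.363)] = 3.76·0.81497 = 3.0643 mg/L.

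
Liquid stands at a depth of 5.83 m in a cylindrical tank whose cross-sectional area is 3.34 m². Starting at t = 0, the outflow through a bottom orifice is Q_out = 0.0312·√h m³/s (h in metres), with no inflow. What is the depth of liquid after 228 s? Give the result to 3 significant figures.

Mass balance (ρ constant): A dh/dt = −0.0312 √h.
∫ h^(−1/2) dh = −(0.0312/A) ∫ dt, giving 2√h = 2√h₀ − (0.0312/A) t.
√h = √5.83 − 0.0312·228/(2·3.34) = 2.4145 − 1.0649 = 1.3496.
h = 1.3496² = 1.8215 m.

1.82 m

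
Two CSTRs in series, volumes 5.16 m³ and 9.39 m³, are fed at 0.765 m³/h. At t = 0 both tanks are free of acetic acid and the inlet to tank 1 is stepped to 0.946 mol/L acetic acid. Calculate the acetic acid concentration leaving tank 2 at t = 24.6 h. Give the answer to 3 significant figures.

0.693 mol/L

Time constants: τᵢ = Vᵢ/Q for each well-mixed tank.
τ₁ = 5.16/0.765 = 6.7451 h; τ₂ = 9.39/0.765 = 12.275 h.
Solving the cascade with C₁(0)=C₂(0)=0 gives C₂(t) = C_in[1 − (τ₁ e^(−t/τ₁) − τ₂ e^(−t/τ₂))/(τ₁ − τ₂)].
At t = 24.6: e^(−t/τ₁) = 0.026067, e^(−t/τ₂) = 0.13477.
C₂ = 0.946·[1 − (6.7451·0.026067 − 12.275·0.13477)/(-5.5294)] = 0.946·0.73262 = 0.69306 mol/L.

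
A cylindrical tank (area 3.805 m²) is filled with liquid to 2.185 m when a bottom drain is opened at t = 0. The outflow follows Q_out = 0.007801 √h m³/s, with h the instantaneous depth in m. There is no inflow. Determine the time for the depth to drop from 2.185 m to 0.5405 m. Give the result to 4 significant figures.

724.8 s

Mass balance (ρ constant): A dh/dt = −0.007801 √h.
Separate and integrate: 2(√h − √h₀) = −(0.007801/A) t.
t = 2A(√h₀ − √h)/0.007801 = 2·3.805·(√2.185 − √0.5405)/0.007801
  = 7.61000 × (1.47817 − 0.735187) / 0.007801 = 724.796 s.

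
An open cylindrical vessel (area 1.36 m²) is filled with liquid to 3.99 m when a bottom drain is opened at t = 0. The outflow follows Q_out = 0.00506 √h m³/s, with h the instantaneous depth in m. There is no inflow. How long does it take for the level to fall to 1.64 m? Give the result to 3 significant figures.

385 s

Unsteady balance on liquid volume: A dh/dt = −0.00506 √h.
This is separable: 2 d(√h)/dt = −0.00506/A, so √h = √h₀ − (0.00506/(2A)) t.
t = 2A(√h₀ − √h)/0.00506 = 2·1.36·(√3.99 − √1.64)/0.00506
  = 2.7200 × (1.9975 − 1.2806) / 0.00506 = 385.35 s.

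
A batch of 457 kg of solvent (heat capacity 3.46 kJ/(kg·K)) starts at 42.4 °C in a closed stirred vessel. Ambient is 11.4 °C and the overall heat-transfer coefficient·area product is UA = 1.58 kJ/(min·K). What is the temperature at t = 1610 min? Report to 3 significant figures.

17.6 °C

Lumped-capacitance energy balance: M c_p dT/dt = UA(T_amb − T).
dT/dt = (T_ss − T)/τ with T_ss = T_amb = 11.400 °C, τ = M c_p/UA = 457·3.46/1.58 = 1000.8 min.
T approaches T_ss exponentially: T(t) = T_ss + (T₀ − T_ss) e^(−t/τ).
T(1610) = 11.400 + (31.000)·0.20014 = 17.604 °C.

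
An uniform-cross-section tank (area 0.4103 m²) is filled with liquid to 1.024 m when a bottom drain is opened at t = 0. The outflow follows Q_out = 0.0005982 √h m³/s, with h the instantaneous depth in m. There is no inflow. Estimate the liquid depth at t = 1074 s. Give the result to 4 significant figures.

0.05244 m

With no inflow, A dh/dt = −0.0005982 √h.
This is separable: 2 d(√h)/dt = −0.0005982/A, so √h = √h₀ − (0.0005982/(2A)) t.
√h = √1.024 − 0.0005982·1074/(2·0.4103) = 1.01193 − 0.782923 = 0.229006.
h = 0.229006² = 0.0524436 m.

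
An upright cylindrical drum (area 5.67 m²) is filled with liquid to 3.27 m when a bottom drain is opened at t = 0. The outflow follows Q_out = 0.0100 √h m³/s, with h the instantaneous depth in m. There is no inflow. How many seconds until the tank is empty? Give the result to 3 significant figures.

2050 s

A dh/dt = −Q_out = −0.0100 √h.
∫ h^(−1/2) dh = −(0.0100/A) ∫ dt, giving 2√h = 2√h₀ − (0.0100/A) t.
Set h = 0: 2√h₀ = (0.0100/A) t_empty ⇒ t_empty = 2A√h₀/0.0100.
t_empty = 2·5.67·√3.27/0.0100 = 11.340·1.8083/0.0100 = 2050.6 s.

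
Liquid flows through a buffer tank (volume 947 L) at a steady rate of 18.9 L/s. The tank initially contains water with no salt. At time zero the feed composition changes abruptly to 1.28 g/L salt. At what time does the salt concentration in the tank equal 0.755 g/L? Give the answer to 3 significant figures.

44.7 s

Accumulation = in − out for the solute gives V dC/dt = Q(C_in − C), so τ = V/Q = 50.106 s.
C(t) = C_in + (C₀ − C_in) e^(−t/τ). Set C = 0.755 and solve for t:
e^(−t/τ) = (C − C_in)/(C₀ − C_in) = (0.755 − 1.28)/(0 − 1.28) = 0.41016
t = −τ ln(…) = 50.106 × 0.89122 = 44.655 s.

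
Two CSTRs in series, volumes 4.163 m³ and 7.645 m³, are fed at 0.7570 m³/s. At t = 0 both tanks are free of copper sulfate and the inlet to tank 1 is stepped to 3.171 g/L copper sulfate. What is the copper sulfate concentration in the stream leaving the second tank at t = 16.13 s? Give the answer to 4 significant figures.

Species balance on tank i: dCᵢ/dt = (Cᵢ₋₁ − Cᵢ)/τᵢ with τᵢ = Vᵢ/Q.
τ₁ = 4.163/0.7570 = 5.49934 s; τ₂ = 7.645/0.7570 = 10.0991 s.
Solving the cascade with C₁(0)=C₂(0)=0 gives C₂(t) = C_in[1 − (τ₁ e^(−t/τ₁) − τ₂ e^(−t/τ₂))/(τ₁ − τ₂)].
At t = 16.13: e^(−t/τ₁) = 0.0532329, e^(−t/τ₂) = 0.202467.
C₂ = 3.171·[1 − (5.49934·0.0532329 − 10.0991·0.202467)/(-4.59974)] = 3.171·0.619111 = 1.96320 g/L.

1.963 g/L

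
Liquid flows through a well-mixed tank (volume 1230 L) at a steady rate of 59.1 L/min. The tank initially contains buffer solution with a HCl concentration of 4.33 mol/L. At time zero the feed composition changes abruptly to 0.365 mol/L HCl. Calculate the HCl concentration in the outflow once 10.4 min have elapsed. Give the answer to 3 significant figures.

Accumulation = in − out for the solute gives V dC/dt = Q(C_in − C).
So dC/dt = (C_in − C)/τ with τ = V/Q = 1230/59.1 = 20.812 min.
Solution: C(t) = C_in + (C₀ − C_in) e^(−t/τ).
C(10.4) = 0.365 + (4.33 − 0.365)·e^(−10.4/20.812) = 0.365 + (3.9650)·0.60671 = 2.7706 mol/L.

2.77 mol/L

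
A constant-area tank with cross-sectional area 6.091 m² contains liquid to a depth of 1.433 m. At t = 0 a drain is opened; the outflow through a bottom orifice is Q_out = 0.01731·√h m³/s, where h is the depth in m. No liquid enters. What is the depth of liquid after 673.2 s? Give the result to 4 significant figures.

0.05784 m

Volume balance on the tank: A dh/dt = −0.01731 √h.
This is separable: 2 d(√h)/dt = −0.01731/A, so √h = √h₀ − (0.01731/(2A)) t.
√h = √1.433 − 0.01731·673.2/(2·6.091) = 1.19708 − 0.956583 = 0.240497.
h = 0.240497² = 0.0578388 m.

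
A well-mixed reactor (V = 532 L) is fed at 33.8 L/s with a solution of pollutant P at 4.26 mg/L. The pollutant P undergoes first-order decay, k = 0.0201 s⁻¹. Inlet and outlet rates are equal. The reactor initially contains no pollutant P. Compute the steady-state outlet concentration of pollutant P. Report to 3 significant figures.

Accumulation = in − out − consumed: V dC/dt = Q C_in − Q C − k V C.
At steady state: 0 = Q C_in − (Q + kV) C_ss, so C_ss = Q C_in/(Q + kV).
C_ss = 33.8·4.26/(33.8 + 0.0201·532) = 143.99/44.493 = 3.2362 mg/L.

3.24 mg/L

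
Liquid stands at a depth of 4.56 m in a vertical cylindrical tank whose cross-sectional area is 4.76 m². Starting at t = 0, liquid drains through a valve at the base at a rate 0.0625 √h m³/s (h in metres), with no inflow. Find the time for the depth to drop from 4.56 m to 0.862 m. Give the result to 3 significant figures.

A dh/dt = −Q_out = −0.0625 √h.
Separate and integrate: 2(√h − √h₀) = −(0.0625/A) t.
t = 2A(√h₀ − √h)/0.0625 = 2·4.76·(√4.56 − √0.862)/0.0625
  = 9.5200 × (2.1354 − 0.92844) / 0.0625 = 183.85 s.

184 s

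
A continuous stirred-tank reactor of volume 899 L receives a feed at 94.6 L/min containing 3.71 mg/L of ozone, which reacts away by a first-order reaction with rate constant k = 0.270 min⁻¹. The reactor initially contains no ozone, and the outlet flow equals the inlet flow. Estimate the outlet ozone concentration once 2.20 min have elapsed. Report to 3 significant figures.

0.585 mg/L

Species balance: V dC/dt = Q C_in − Q C − k V C.
This is linear with rate a = Q/V + k = 0.37523 min⁻¹.
C_ss = Q C_in/(Q + kV) = 1.0404 mg/L; C(t) = C_ss + (C₀ − C_ss) e^(−a t).
C(2.20) = 1.0404 + (-1.0404)·e^(−0.37523·2.20) = 1.0404 + (-1.0404)·0.43802 = 0.58470 mg/L.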